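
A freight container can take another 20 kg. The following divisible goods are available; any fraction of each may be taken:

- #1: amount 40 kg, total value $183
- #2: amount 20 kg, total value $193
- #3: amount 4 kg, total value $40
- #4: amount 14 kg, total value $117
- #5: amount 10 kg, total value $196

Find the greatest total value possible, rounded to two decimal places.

Take in order of value per unit:
- #5 (196/10 per unit): all 10 → value 196, running total 196.00
- #3 (40/4 per unit): all 4 → value 40, running total 236.00
- #2 (193/20 per unit): 6 of 20 → value 6×193/20 = 57.9000, running total 293.90
Total 293.90.

293.90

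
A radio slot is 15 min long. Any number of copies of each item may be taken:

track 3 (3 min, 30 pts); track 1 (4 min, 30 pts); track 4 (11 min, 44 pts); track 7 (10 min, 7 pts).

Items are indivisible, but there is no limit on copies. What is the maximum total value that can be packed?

150 pts

Best value-per-unit is track 3 at 30/3, and filling with it alone uses duration 5×3=15. No mix of the others beats 5×30 = 150.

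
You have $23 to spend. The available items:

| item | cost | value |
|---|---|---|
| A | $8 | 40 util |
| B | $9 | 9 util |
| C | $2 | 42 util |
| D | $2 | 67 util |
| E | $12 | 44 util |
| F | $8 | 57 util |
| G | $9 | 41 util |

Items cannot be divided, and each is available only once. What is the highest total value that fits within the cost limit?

Check high-value combinations within $23:
- C+D+F+G: cost 2+2+8+9=21, value 42+67+57+41=207
- A+C+D+F: cost 8+2+2+8=20, value 40+42+67+57=206
- A+C+D+G: cost 8+2+2+9=21, value 40+42+67+41=190
- B+C+D+F: cost 9+2+2+8=21, value 9+42+67+57=175
Best: 207 util.

207 util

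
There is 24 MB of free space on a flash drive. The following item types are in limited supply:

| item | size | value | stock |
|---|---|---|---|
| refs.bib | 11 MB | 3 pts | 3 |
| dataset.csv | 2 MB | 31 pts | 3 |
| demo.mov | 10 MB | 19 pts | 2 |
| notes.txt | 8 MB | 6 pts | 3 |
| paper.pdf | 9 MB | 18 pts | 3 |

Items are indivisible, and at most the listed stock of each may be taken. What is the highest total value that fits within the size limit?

Top feasible selections:
- 3×dataset.csv + 2×paper.pdf: size 24, value 129
- 3×dataset.csv + 1×demo.mov + 1×notes.txt: size 24, value 118
- 3×dataset.csv + 1×notes.txt + 1×paper.pdf: size 23, value 117
Best: 129 pts.

129 pts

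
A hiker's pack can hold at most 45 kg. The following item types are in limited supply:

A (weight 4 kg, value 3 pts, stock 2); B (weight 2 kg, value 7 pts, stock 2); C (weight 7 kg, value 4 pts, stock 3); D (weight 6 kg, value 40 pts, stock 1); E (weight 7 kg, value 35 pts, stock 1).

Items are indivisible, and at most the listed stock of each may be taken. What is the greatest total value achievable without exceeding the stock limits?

104 pts

Top feasible selections:
- 1×A + 2×B + 3×C + 1×D + 1×E: weight 42, value 104
- 2×A + 2×B + 2×C + 1×D + 1×E: weight 39, value 103
- 2×B + 3×C + 1×D + 1×E: weight 38, value 101
- 1×A + 2×B + 2×C + 1×D + 1×E: weight 35, value 100
Best: 104 pts.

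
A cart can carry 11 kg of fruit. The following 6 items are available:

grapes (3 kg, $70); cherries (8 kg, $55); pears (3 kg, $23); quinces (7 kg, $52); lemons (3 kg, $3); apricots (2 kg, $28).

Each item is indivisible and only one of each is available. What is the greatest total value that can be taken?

Check high-value combinations within 11 kg:
- grapes+cherries: weight 3+8=11, value 70+55=125
- grapes+pears+lemons+apricots: weight 3+3+3+2=11, value 70+23+3+28=124
- grapes+quinces: weight 3+7=10, value 70+52=122
- grapes+pears+apricots: weight 3+3+2=8, value 70+23+28=121
Best: $125.

$125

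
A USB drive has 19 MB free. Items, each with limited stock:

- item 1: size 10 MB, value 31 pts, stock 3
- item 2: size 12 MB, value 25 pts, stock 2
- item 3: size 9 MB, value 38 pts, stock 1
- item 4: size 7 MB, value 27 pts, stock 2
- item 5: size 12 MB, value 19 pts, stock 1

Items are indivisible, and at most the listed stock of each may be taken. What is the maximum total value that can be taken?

69 pts

Top feasible selections:
- 1×item 1 + 1×item 3: size 19, value 69
- 1×item 3 + 1×item 4: size 16, value 65
Best: 69 pts.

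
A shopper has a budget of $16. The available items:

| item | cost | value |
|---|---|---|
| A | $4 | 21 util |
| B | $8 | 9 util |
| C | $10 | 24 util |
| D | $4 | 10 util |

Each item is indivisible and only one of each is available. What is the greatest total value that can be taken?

45 util

This is a 0/1 knapsack; check combinations near the capacity.
- A+C: cost 4+10=14, value 21+24=45
- A+B+D: cost 4+8+4=16, value 21+9+10=40
- C+D: cost 10+4=14, value 24+10=34
- A+D: cost 4+4=8, value 21+10=31
- A+B: cost 4+8=12, value 21+9=30
Best: 45 util.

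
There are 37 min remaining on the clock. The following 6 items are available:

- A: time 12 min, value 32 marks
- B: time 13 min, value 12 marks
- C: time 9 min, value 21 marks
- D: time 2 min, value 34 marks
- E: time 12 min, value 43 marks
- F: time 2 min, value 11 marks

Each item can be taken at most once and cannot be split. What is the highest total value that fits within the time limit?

141 marks

This is a 0/1 knapsack; check combinations near the capacity.
- A+C+D+E+F: time 12+9+2+12+2=37, value 32+21+34+43+11=141
- A+C+D+E: time 12+9+2+12=35, value 32+21+34+43=130
- A+D+E+F: time 12+2+12+2=28, value 32+34+43+11=120
Best: 141 marks.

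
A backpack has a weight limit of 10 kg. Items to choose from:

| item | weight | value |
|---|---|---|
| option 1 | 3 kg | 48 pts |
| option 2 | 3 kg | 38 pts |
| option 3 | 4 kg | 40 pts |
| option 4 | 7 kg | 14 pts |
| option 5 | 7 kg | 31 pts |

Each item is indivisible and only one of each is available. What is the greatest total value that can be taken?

126 pts

Check high-value combinations within 10 kg:
- option 1+option 2+option 3: weight 3+3+4=10, value 48+38+40=126
- option 1+option 3: weight 3+4=7, value 48+40=88
- option 1+option 2: weight 3+3=6, value 48+38=86
- option 1+option 5: weight 3+7=10, value 48+31=79
- option 2+option 3: weight 3+4=7, value 38+40=78
Best: 126 pts.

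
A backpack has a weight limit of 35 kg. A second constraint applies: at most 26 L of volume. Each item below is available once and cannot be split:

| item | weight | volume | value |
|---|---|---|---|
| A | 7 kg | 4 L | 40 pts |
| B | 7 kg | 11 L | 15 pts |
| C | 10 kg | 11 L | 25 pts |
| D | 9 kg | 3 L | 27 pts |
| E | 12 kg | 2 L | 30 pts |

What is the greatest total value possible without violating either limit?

Feasible sets respecting both limits:
- A+B+D+E: weight 35, volume 20, value 112
- A+D+E: weight 28, volume 9, value 97
- A+C+E: weight 29, volume 17, value 95
Best: 112 pts.

112 pts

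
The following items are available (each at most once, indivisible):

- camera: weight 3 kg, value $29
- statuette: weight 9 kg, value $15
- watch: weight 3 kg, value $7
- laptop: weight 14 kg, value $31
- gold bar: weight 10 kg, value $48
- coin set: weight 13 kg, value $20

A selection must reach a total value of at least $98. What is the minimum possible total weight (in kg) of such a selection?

Subsets with value ≥ 98, sorted by total weight:
- camera+statuette+watch+gold bar: weight 25, value 99
- camera+laptop+gold bar: weight 27, value 108
- camera+watch+gold bar+coin set: weight 29, value 104
Minimum weight: 25 kg.

25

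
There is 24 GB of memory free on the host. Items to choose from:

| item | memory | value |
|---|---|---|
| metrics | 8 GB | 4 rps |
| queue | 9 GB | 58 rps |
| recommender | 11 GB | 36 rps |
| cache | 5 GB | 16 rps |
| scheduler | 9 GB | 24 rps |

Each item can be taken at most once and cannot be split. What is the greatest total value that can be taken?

This is a 0/1 knapsack; check combinations near the capacity.
- queue+cache+scheduler: memory 9+5+9=23, value 58+16+24=98
- queue+recommender: memory 9+11=20, value 58+36=94
- queue+scheduler: memory 9+9=18, value 58+24=82
- metrics+queue+cache: memory 8+9+5=22, value 4+58+16=78
- queue+cache: memory 9+5=14, value 58+16=74
Best: 98 rps.

98 rps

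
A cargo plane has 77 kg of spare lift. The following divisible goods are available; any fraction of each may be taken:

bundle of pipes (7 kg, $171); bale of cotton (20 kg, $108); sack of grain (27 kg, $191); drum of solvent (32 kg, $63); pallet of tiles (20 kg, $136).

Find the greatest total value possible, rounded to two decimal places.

611.91

Take in order of value per unit:
- bundle of pipes (171/7 per unit): all 7 → value 171, running total 171.00
- sack of grain (191/27 per unit): all 27 → value 191, running total 362.00
- pallet of tiles (136/20 per unit): all 20 → value 136, running total 498.00
- bale of cotton (108/20 per unit): all 20 → value 108, running total 606.00
- drum of solvent (63/32 per unit): 3 of 32 → value 3×63/32 = 5.9063, running total 611.91
Total 611.91.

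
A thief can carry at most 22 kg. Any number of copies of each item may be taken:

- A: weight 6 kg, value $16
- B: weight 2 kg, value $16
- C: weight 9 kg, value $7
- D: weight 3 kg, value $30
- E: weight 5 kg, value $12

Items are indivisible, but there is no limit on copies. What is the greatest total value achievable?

Best value-per-unit is D at 30/3; filling with it alone gives 7×30 = 210.
Optimal mix: 2×B + 6×D → weight 22, value 212.

$212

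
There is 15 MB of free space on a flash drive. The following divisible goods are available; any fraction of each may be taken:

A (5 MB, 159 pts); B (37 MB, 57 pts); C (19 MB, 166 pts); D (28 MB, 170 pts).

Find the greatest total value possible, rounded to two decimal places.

246.37

Take in order of value per unit:
- A (159/5 per unit): all 5 → value 159, running total 159.00
- C (166/19 per unit): 10 of 19 → value 10×166/19 = 87.3684, running total 246.37
Total 246.37.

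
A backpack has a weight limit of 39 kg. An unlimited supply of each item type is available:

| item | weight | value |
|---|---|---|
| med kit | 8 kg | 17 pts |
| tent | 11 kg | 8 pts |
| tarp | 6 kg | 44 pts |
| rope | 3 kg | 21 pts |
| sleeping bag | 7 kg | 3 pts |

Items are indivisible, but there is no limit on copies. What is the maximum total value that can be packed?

Best value-per-unit is tarp at 44/6; filling with it alone gives 6×44 = 264.
Optimal mix: 6×tarp + 1×rope → weight 39, value 285.

285 pts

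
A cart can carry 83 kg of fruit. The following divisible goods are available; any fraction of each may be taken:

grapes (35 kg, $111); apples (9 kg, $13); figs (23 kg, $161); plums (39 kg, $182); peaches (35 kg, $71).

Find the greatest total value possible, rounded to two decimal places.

409.60

Take in order of value per unit:
- figs (161/23 per unit): all 23 → value 161, running total 161.00
- plums (182/39 per unit): all 39 → value 182, running total 343.00
- grapes (111/35 per unit): 21 of 35 → value 21×111/35 = 66.6000, running total 409.60
Total 409.60.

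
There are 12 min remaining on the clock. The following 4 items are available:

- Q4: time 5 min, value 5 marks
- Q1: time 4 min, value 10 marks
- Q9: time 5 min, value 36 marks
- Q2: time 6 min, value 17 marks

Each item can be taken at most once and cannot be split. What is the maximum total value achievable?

53 marks

Check high-value combinations within 12 min:
- Q9+Q2: time 5+6=11, value 36+17=53
- Q1+Q9: time 4+5=9, value 10+36=46
- Q4+Q9: time 5+5=10, value 5+36=41
- Q9: time 5, value 36
Best: 53 marks.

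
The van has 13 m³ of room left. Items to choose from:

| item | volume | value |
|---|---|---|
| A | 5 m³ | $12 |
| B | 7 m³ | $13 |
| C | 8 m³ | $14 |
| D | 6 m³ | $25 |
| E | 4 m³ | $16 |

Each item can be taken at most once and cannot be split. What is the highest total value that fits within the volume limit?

$41

Check high-value combinations within 13 m³:
- D+E: volume 6+4=10, value 25+16=41
- B+D: volume 7+6=13, value 13+25=38
- A+D: volume 5+6=11, value 12+25=37
- C+E: volume 8+4=12, value 14+16=30
- B+E: volume 7+4=11, value 13+16=29
Best: $41.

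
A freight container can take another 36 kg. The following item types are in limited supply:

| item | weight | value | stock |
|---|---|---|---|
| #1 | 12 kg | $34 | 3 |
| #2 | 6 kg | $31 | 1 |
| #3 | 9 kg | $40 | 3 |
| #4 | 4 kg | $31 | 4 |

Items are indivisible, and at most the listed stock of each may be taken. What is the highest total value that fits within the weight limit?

Best selections within weight 36 and stock limits:
- 2×#3 + 4×#4: weight 34, value 204
- 1×#2 + 2×#3 + 3×#4: weight 36, value 204
- 1×#2 + 1×#3 + 4×#4: weight 31, value 195
Best: $204.

$204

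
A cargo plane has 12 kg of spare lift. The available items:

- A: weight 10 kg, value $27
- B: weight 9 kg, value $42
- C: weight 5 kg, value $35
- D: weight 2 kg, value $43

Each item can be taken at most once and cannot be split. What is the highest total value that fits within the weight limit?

$85

This is a 0/1 knapsack; check combinations near the capacity.
- B+D: weight 9+2=11, value 42+43=85
- C+D: weight 5+2=7, value 35+43=78
- A+D: weight 10+2=12, value 27+43=70
Best: $85.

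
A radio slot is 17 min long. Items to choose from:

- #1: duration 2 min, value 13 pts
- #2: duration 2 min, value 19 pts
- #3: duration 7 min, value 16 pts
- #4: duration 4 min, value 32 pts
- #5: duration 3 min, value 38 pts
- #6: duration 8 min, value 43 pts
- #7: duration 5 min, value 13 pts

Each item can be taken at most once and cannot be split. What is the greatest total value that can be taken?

132 pts

Check high-value combinations within 17 min:
- #2+#4+#5+#6: duration 2+4+3+8=17, value 19+32+38+43=132
- #1+#4+#5+#6: duration 2+4+3+8=17, value 13+32+38+43=126
- #1+#2+#4+#5+#7: duration 2+2+4+3+5=16, value 13+19+32+38+13=115
Best: 132 pts.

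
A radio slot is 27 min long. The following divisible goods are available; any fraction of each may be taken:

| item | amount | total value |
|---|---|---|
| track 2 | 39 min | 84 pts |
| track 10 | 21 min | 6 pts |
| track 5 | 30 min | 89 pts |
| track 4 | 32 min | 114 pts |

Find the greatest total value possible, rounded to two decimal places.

96.19

Take in order of value per unit:
- track 4 (114/32 per unit): 27 of 32 → value 27×114/32 = 96.1875, running total 96.19
Total 96.19.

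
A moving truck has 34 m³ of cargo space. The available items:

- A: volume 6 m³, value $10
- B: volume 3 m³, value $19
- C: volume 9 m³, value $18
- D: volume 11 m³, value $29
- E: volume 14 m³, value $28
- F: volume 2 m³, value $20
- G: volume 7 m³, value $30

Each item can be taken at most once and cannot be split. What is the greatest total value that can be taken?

$116

Check high-value combinations within 34 m³:
- B+C+D+F+G: volume 3+9+11+2+7=32, value 19+18+29+20+30=116
- A+B+D+F+G: volume 6+3+11+2+7=29, value 10+19+29+20+30=108
- A+B+E+F+G: volume 6+3+14+2+7=32, value 10+19+28+20+30=107
Best: $116.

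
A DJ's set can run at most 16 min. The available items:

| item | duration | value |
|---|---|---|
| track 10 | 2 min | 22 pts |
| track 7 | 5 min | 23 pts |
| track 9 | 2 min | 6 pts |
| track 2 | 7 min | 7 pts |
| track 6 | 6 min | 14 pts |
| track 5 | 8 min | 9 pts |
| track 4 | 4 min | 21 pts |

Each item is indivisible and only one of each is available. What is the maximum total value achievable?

This is a 0/1 knapsack; check combinations near the capacity.
- track 10+track 7+track 9+track 4: duration 2+5+2+4=13, value 22+23+6+21=72
- track 10+track 7+track 4: duration 2+5+4=11, value 22+23+21=66
- track 10+track 7+track 9+track 6: duration 2+5+2+6=15, value 22+23+6+14=65
- track 10+track 9+track 6+track 4: duration 2+2+6+4=14, value 22+6+14+21=63
Best: 72 pts.

72 pts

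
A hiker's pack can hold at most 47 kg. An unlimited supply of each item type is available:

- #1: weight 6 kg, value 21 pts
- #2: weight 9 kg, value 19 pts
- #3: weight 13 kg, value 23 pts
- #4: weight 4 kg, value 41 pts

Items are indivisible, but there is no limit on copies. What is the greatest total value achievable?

451 pts

Best value-per-unit is #4 at 41/4, and filling with it alone uses weight 11×4=44. No mix of the others beats 11×41 = 451.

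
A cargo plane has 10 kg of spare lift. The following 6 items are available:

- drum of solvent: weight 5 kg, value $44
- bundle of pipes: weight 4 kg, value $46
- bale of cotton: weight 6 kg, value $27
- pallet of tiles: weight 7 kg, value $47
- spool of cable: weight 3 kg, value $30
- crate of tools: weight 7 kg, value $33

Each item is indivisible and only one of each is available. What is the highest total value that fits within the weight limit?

This is a 0/1 knapsack; check combinations near the capacity.
- drum of solvent+bundle of pipes: weight 5+4=9, value 44+46=90
- pallet of tiles+spool of cable: weight 7+3=10, value 47+30=77
- bundle of pipes+spool of cable: weight 4+3=7, value 46+30=76
- drum of solvent+spool of cable: weight 5+3=8, value 44+30=74
Best: $90.

$90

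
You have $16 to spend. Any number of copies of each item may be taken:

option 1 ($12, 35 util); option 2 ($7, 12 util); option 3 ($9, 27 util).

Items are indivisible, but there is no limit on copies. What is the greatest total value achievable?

Best value-per-unit is option 3 at 27/9; filling with it alone gives 1×27 = 27.
Optimal mix: 1×option 2 + 1×option 3 → cost 16, value 39.

39 util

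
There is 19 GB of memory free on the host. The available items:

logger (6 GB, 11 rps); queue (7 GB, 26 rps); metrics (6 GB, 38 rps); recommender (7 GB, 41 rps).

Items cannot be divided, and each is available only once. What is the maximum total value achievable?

Check high-value combinations within 19 GB:
- logger+metrics+recommender: memory 6+6+7=19, value 11+38+41=90
- metrics+recommender: memory 6+7=13, value 38+41=79
- logger+queue+metrics: memory 6+7+6=19, value 11+26+38=75
Best: 90 rps.

90 rps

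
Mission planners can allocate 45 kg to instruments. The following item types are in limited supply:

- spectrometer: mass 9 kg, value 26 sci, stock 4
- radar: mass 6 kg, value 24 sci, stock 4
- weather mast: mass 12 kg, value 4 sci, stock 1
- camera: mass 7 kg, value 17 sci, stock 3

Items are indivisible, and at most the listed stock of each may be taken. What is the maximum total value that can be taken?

150 sci

Best selections within mass 45 and stock limits:
- 3×spectrometer + 3×radar: mass 45, value 150
- 2×spectrometer + 4×radar: mass 42, value 148
- 4×radar + 3×camera: mass 45, value 147
- 2×spectrometer + 3×radar + 1×camera: mass 43, value 141
Best: 150 sci.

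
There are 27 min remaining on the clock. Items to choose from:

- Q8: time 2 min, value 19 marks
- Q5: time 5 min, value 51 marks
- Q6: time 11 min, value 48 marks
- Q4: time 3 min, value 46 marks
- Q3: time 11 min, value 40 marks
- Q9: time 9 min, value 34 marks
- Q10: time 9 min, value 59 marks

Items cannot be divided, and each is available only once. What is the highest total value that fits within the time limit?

190 marks

Check high-value combinations within 27 min:
- Q5+Q4+Q9+Q10: time 5+3+9+9=26, value 51+46+34+59=190
- Q8+Q5+Q6+Q10: time 2+5+11+9=27, value 19+51+48+59=177
- Q8+Q5+Q4+Q10: time 2+5+3+9=19, value 19+51+46+59=175
- Q8+Q6+Q4+Q10: time 2+11+3+9=25, value 19+48+46+59=172
- Q8+Q5+Q3+Q10: time 2+5+11+9=27, value 19+51+40+59=169
Best: 190 marks.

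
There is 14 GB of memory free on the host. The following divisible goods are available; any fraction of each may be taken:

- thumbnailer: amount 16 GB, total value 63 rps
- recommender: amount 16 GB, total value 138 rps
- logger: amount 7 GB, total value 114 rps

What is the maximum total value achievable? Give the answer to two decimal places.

Take in order of value per unit:
- logger (114/7 per unit): all 7 → value 114, running total 114.00
- recommender (138/16 per unit): 7 of 16 → value 7×138/16 = 60.3750, running total 174.38
Total 174.38.

174.38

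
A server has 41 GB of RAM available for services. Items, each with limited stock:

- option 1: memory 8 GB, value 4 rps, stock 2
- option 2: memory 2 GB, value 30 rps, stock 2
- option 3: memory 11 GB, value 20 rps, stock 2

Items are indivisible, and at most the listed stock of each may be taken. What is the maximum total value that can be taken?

Best selections within memory 41 and stock limits:
- 1×option 1 + 2×option 2 + 2×option 3: memory 34, value 104
- 2×option 2 + 2×option 3: memory 26, value 100
Best: 104 rps.

104 rps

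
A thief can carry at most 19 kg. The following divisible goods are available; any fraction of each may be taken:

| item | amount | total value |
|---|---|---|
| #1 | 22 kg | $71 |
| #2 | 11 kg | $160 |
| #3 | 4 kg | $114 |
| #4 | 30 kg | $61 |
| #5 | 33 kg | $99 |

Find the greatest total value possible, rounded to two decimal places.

286.91

Take in order of value per unit:
- #3 (114/4 per unit): all 4 → value 114, running total 114.00
- #2 (160/11 per unit): all 11 → value 160, running total 274.00
- #1 (71/22 per unit): 4 of 22 → value 4×71/22 = 12.9091, running total 286.91
Total 286.91.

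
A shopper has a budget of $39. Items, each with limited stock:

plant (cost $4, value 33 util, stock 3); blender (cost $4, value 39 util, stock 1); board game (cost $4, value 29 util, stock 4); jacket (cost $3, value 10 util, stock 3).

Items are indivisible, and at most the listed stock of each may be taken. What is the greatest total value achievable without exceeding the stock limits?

274 util

Best selections within cost 39 and stock limits:
- 3×plant + 1×blender + 4×board game + 2×jacket: cost 38, value 274
- 3×plant + 1×blender + 4×board game + 1×jacket: cost 35, value 264
- 3×plant + 1×blender + 3×board game + 3×jacket: cost 37, value 255
Best: 274 util.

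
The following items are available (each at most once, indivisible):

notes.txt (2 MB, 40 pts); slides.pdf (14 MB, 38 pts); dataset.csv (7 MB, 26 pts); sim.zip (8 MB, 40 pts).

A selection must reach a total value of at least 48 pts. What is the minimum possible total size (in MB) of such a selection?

9

Subsets with value ≥ 48, sorted by total size:
- notes.txt+dataset.csv: size 9, value 66
- notes.txt+sim.zip: size 10, value 80
- dataset.csv+sim.zip: size 15, value 66
- notes.txt+slides.pdf: size 16, value 78
Minimum size: 9 MB.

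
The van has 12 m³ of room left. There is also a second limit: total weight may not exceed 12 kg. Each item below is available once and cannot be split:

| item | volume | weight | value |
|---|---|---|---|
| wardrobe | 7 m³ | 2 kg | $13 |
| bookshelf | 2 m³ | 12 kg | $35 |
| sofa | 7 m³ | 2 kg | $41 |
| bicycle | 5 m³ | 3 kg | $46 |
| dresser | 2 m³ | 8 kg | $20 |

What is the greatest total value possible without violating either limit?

$87

Feasible sets respecting both limits:
- sofa+bicycle: volume 12, weight 5, value 87
- bicycle+dresser: volume 7, weight 11, value 66
- sofa+dresser: volume 9, weight 10, value 61
Best: $87.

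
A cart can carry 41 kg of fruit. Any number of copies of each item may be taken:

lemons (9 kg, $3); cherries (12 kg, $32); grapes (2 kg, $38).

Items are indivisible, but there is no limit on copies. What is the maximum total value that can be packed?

$760

Best value-per-unit is grapes at 38/2, and filling with it alone uses weight 20×2=40. No mix of the others beats 20×38 = 760.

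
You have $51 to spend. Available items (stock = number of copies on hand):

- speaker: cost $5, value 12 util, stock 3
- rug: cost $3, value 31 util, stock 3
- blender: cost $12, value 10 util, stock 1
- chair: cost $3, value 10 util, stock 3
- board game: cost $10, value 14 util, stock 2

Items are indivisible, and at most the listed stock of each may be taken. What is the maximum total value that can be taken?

Best selections within cost 51 and stock limits:
- 3×speaker + 3×rug + 2×chair + 2×board game: cost 50, value 177
- 2×speaker + 3×rug + 3×chair + 2×board game: cost 48, value 175
Best: 177 util.

177 util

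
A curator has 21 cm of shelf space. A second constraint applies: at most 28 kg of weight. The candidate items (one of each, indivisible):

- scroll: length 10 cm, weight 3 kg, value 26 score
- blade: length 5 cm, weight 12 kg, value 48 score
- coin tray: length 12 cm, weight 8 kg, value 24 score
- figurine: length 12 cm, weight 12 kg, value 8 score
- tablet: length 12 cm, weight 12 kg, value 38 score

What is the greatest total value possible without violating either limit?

Feasible sets respecting both limits:
- blade+tablet: length 17, weight 24, value 86
- scroll+blade: length 15, weight 15, value 74
- blade+coin tray: length 17, weight 20, value 72
- blade+figurine: length 17, weight 24, value 56
Best: 86 score.

86 score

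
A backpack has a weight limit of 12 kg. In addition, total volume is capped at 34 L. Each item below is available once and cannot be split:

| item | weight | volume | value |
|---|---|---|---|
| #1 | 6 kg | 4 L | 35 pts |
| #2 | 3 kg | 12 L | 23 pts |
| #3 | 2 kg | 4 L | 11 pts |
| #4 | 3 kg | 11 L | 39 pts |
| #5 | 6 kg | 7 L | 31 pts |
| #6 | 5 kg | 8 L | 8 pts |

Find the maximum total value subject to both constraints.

97 pts

Feasible sets respecting both limits:
- #1+#2+#4: weight 12, volume 27, value 97
- #2+#4+#5: weight 12, volume 30, value 93
- #1+#3+#4: weight 11, volume 19, value 85
- #3+#4+#5: weight 11, volume 22, value 81
Best: 97 pts.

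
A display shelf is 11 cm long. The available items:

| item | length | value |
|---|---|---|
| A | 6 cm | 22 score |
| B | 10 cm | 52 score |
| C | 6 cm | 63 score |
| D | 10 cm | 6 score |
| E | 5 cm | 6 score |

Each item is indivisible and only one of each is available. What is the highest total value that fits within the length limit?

69 score

Check high-value combinations within 11 cm:
- C+E: length 6+5=11, value 63+6=69
- C: length 6, value 63
- B: length 10, value 52
Best: 69 score.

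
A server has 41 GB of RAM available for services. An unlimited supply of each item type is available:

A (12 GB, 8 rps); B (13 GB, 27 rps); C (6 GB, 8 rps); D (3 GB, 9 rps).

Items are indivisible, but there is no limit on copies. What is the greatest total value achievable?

117 rps

Best value-per-unit is D at 9/3, and filling with it alone uses memory 13×3=39. No mix of the others beats 13×9 = 117.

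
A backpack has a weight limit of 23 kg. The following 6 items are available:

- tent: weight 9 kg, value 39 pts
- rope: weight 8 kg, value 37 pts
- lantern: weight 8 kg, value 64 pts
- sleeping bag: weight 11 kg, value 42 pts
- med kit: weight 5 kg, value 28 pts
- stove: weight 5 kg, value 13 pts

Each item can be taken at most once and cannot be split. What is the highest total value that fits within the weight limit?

This is a 0/1 knapsack; check combinations near the capacity.
- tent+lantern+med kit: weight 9+8+5=22, value 39+64+28=131
- rope+lantern+med kit: weight 8+8+5=21, value 37+64+28=129
- tent+lantern+stove: weight 9+8+5=22, value 39+64+13=116
- rope+lantern+stove: weight 8+8+5=21, value 37+64+13=114
Best: 131 pts.

131 pts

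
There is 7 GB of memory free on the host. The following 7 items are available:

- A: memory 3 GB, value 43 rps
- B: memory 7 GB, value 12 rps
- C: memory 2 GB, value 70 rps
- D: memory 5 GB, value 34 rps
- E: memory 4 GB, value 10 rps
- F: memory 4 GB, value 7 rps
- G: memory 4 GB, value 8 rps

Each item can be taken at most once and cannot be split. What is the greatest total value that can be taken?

113 rps

Check high-value combinations within 7 GB:
- A+C: memory 3+2=5, value 43+70=113
- C+D: memory 2+5=7, value 70+34=104
- C+E: memory 2+4=6, value 70+10=80
Best: 113 rps.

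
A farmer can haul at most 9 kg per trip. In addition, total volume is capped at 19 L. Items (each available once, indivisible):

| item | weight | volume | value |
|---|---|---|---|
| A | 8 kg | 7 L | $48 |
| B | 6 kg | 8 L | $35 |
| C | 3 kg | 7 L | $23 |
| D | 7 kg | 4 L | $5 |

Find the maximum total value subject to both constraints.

Feasible sets respecting both limits:
- B+C: weight 9, volume 15, value 58
- A: weight 8, volume 7, value 48
- B: weight 6, volume 8, value 35
Best: $58.

$58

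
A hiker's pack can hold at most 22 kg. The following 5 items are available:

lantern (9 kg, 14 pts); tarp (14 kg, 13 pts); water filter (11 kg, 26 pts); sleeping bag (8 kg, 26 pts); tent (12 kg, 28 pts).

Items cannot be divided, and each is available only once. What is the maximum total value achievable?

54 pts

Check high-value combinations within 22 kg:
- sleeping bag+tent: weight 8+12=20, value 26+28=54
- water filter+sleeping bag: weight 11+8=19, value 26+26=52
- lantern+tent: weight 9+12=21, value 14+28=42
- lantern+sleeping bag: weight 9+8=17, value 14+26=40
Best: 54 pts.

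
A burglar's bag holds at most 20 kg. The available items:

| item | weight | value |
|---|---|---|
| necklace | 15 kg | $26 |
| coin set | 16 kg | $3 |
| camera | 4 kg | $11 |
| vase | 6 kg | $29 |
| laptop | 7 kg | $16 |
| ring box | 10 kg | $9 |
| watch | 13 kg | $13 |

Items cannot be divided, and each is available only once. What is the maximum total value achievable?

$56

Check high-value combinations within 20 kg:
- camera+vase+laptop: weight 4+6+7=17, value 11+29+16=56
- camera+vase+ring box: weight 4+6+10=20, value 11+29+9=49
- vase+laptop: weight 6+7=13, value 29+16=45
- vase+watch: weight 6+13=19, value 29+13=42
- camera+vase: weight 4+6=10, value 11+29=40
Best: $56.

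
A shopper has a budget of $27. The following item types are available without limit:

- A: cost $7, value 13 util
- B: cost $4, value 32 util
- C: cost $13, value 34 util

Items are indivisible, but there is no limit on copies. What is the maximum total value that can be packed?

Best value-per-unit is B at 32/4, and filling with it alone uses cost 6×4=24. No mix of the others beats 6×32 = 192.

192 util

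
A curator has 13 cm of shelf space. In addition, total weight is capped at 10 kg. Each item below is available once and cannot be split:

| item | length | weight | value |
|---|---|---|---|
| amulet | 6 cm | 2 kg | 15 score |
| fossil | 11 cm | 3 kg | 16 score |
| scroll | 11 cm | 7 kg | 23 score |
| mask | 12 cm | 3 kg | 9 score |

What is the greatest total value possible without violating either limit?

Feasible sets respecting both limits:
- scroll: length 11, weight 7, value 23
- fossil: length 11, weight 3, value 16
- amulet: length 6, weight 2, value 15
- mask: length 12, weight 3, value 9
Best: 23 score.

23 score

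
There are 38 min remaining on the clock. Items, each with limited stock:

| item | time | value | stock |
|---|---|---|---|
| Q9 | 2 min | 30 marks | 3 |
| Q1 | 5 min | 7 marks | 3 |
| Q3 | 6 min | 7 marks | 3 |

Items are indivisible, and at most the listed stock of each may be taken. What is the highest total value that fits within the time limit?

125 marks

Best selections within time 38 and stock limits:
- 3×Q9 + 3×Q1 + 2×Q3: time 33, value 125
- 3×Q9 + 2×Q1 + 3×Q3: time 34, value 125
- 3×Q9 + 3×Q1 + 1×Q3: time 27, value 118
- 3×Q9 + 2×Q1 + 2×Q3: time 28, value 118
Best: 125 marks.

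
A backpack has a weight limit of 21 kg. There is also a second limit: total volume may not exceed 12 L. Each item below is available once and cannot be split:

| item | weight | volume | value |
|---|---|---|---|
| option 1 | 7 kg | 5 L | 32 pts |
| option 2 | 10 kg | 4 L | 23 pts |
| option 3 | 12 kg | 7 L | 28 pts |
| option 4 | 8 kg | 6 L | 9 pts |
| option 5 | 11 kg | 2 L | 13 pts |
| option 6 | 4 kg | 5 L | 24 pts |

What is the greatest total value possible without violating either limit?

60 pts

Feasible sets respecting both limits:
- option 1+option 3: weight 19, volume 12, value 60
- option 1+option 6: weight 11, volume 10, value 56
- option 1+option 2: weight 17, volume 9, value 55
- option 3+option 6: weight 16, volume 12, value 52
Best: 60 pts.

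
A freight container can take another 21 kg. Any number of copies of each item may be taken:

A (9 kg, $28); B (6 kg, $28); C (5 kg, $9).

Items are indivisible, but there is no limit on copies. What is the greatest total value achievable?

Best value-per-unit is B at 28/6; filling with it alone gives 3×28 = 84.
Optimal mix: 1×A + 2×B → weight 21, value 84.

$84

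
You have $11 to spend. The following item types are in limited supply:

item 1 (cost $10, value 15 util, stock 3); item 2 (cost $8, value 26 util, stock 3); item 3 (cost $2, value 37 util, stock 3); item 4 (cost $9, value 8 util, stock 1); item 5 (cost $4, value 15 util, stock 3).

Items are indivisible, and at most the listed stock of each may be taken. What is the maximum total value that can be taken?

126 util

Top feasible selections:
- 3×item 3 + 1×item 5: cost 10, value 126
- 3×item 3: cost 6, value 111
- 2×item 3 + 1×item 5: cost 8, value 89
- 2×item 3: cost 4, value 74
Best: 126 util.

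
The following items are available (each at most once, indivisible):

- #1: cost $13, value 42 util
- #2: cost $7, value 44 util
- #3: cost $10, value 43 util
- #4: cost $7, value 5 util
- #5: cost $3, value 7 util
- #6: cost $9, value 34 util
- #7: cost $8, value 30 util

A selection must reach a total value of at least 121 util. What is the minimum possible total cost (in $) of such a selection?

26

Subsets with value ≥ 121, sorted by total cost:
- #2+#3+#6: cost 26, value 121
- #2+#3+#5+#7: cost 28, value 124
- #2+#3+#5+#6: cost 29, value 128
Minimum cost: 26 $.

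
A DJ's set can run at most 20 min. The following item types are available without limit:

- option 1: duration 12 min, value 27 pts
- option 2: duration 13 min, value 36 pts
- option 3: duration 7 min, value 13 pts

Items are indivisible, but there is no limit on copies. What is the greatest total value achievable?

49 pts

Best value-per-unit is option 2 at 36/13; filling with it alone gives 1×36 = 36.
Optimal mix: 1×option 2 + 1×option 3 → duration 20, value 49.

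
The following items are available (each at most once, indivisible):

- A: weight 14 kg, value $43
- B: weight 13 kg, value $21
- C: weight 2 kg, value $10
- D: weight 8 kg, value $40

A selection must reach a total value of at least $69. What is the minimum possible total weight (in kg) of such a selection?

22

Subsets with value ≥ 69, sorted by total weight:
- A+D: weight 22, value 83
- B+C+D: weight 23, value 71
- A+C+D: weight 24, value 93
Minimum weight: 22 kg.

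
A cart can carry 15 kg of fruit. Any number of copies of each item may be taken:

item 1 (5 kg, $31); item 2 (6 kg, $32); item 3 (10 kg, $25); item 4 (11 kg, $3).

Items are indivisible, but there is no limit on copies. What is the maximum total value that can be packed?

$93

Best value-per-unit is item 1 at 31/5, and filling with it alone uses weight 3×5=15. No mix of the others beats 3×31 = 93.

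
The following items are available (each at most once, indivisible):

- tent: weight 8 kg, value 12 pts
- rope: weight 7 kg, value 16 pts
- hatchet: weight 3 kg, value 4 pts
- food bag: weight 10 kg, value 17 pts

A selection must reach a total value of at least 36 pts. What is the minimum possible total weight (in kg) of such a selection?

Subsets with value ≥ 36, sorted by total weight:
- rope+hatchet+food bag: weight 20, value 37
- tent+rope+food bag: weight 25, value 45
- tent+rope+hatchet+food bag: weight 28, value 49
Minimum weight: 20 kg.

20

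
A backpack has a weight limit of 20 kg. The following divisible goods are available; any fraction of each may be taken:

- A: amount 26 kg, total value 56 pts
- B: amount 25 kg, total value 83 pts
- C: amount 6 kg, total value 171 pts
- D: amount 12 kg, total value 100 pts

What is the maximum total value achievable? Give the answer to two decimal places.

277.64

Take in order of value per unit:
- C (171/6 per unit): all 6 → value 171, running total 171.00
- D (100/12 per unit): all 12 → value 100, running total 271.00
- B (83/25 per unit): 2 of 25 → value 2×83/25 = 6.6400, running total 277.64
Total 277.64.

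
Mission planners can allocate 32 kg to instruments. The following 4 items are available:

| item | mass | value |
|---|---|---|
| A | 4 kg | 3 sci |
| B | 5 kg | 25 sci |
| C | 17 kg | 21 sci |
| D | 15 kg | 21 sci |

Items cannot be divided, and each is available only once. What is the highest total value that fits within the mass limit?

49 sci

Check high-value combinations within 32 kg:
- A+B+D: mass 4+5+15=24, value 3+25+21=49
- A+B+C: mass 4+5+17=26, value 3+25+21=49
- B+D: mass 5+15=20, value 25+21=46
- B+C: mass 5+17=22, value 25+21=46
- C+D: mass 17+15=32, value 21+21=42
Best: 49 sci.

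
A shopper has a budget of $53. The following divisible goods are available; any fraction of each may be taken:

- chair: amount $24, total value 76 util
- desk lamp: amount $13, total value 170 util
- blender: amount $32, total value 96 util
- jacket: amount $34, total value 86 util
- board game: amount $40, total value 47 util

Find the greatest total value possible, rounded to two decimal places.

294.00

Take in order of value per unit:
- desk lamp (170/13 per unit): all 13 → value 170, running total 170.00
- chair (76/24 per unit): all 24 → value 76, running total 246.00
- blender (96/32 per unit): 16 of 32 → value 16×96/32 = 48.0000, running total 294.00
Total 294.00.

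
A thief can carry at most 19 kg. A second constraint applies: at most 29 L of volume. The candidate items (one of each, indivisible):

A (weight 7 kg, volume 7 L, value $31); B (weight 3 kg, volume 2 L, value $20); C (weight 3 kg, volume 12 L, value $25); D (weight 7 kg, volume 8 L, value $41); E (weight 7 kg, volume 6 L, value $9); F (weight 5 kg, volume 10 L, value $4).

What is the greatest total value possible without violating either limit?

$97

Feasible sets respecting both limits:
- A+C+D: weight 17, volume 27, value 97
- A+B+D: weight 17, volume 17, value 92
- B+C+D: weight 13, volume 22, value 86
Best: $97.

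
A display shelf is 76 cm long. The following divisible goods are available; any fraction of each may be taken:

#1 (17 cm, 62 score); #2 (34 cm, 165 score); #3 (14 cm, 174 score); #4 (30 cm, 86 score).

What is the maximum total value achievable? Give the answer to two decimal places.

Take in order of value per unit:
- #3 (174/14 per unit): all 14 → value 174, running total 174.00
- #2 (165/34 per unit): all 34 → value 165, running total 339.00
- #1 (62/17 per unit): all 17 → value 62, running total 401.00
- #4 (86/30 per unit): 11 of 30 → value 11×86/30 = 31.5333, running total 432.53
Total 432.53.

432.53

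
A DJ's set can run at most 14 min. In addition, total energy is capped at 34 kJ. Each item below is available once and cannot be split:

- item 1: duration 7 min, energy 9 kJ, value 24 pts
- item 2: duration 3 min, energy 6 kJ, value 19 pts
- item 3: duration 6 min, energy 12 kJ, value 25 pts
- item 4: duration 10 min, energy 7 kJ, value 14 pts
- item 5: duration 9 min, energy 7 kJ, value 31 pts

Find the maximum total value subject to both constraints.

Feasible sets respecting both limits:
- item 2+item 5: duration 12, energy 13, value 50
- item 1+item 3: duration 13, energy 21, value 49
- item 2+item 3: duration 9, energy 18, value 44
- item 1+item 2: duration 10, energy 15, value 43
Best: 50 pts.

50 pts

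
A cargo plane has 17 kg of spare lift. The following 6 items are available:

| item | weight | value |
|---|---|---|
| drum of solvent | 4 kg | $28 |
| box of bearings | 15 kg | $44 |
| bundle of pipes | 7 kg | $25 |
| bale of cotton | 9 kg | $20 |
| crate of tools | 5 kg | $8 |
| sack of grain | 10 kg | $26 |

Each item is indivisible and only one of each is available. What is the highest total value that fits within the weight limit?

This is a 0/1 knapsack; check combinations near the capacity.
- drum of solvent+bundle of pipes+crate of tools: weight 4+7+5=16, value 28+25+8=61
- drum of solvent+sack of grain: weight 4+10=14, value 28+26=54
- drum of solvent+bundle of pipes: weight 4+7=11, value 28+25=53
- bundle of pipes+sack of grain: weight 7+10=17, value 25+26=51
- drum of solvent+bale of cotton: weight 4+9=13, value 28+20=48
Best: $61.

$61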